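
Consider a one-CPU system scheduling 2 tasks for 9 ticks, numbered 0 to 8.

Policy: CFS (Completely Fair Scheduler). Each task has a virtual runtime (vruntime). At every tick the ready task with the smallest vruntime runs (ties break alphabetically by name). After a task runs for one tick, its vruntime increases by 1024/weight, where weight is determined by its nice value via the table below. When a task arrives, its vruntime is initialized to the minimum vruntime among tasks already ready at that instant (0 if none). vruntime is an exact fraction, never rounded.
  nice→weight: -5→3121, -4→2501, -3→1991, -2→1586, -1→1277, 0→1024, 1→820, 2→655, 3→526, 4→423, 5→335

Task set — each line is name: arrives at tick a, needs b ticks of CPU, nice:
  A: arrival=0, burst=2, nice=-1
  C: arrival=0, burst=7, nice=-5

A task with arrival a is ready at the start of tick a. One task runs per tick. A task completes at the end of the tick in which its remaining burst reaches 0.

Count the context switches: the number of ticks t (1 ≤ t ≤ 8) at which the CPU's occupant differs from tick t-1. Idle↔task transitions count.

context switches = 3

t=0: vr[A=0 C=0] → run A
t=1: vr[A=1024/1277 C=0] → run C
t=2: vr[A=1024/1277 C=1024/3121] → run C
t=3: vr[A=1024/1277 C=2048/3121] → run C
t=4: vr[A=1024/1277 C=3072/3121] → run A
t=5: vr[C=3072/3121] → run C
t=6: vr[C=4096/3121] → run C
t=7: vr[C=5120/3121] → run C
t=8: vr[C=6144/3121] → run C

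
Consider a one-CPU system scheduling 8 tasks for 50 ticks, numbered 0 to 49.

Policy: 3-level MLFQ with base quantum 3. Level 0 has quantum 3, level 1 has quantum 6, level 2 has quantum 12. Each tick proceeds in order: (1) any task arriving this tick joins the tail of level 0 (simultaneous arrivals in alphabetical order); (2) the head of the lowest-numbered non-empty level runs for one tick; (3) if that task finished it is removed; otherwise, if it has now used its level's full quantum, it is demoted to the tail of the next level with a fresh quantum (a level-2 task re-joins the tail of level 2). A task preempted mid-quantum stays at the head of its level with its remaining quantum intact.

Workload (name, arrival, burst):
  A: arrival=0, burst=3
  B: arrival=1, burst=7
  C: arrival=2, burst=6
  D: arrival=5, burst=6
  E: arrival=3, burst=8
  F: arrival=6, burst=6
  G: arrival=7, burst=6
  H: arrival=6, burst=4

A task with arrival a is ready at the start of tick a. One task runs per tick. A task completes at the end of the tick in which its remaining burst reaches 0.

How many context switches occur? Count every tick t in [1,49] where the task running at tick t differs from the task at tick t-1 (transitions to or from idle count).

t=0: L0/L1/L2 = A/-/- → run A
t=1: L0/L1/L2 = AB/-/- → run A
t=2: L0/L1/L2 = ABC/-/- → run A
t=3: L0/L1/L2 = BCE/-/- → run B
t=4: L0/L1/L2 = BCE/-/- → run B
t=5: L0/L1/L2 = BCED/-/- → run B
t=6: L0/L1/L2 = CEDFH/B/- → run C
t=7: L0/L1/L2 = CEDFHG/B/- → run C
t=8: L0/L1/L2 = CEDFHG/B/- → run C
t=9: L0/L1/L2 = EDFHG/BC/- → run E
t=10: L0/L1/L2 = EDFHG/BC/- → run E
t=11: L0/L1/L2 = EDFHG/BC/- → run E
t=12: L0/L1/L2 = DFHG/BCE/- → run D
t=13: L0/L1/L2 = DFHG/BCE/- → run D
t=14: L0/L1/L2 = DFHG/BCE/- → run D
t=15: L0/L1/L2 = FHG/BCED/- → run F
t=16: L0/L1/L2 = FHG/BCED/- → run F
t=17: L0/L1/L2 = FHG/BCED/- → run F
t=18: L0/L1/L2 = HG/BCEDF/- → run H
t=19: L0/L1/L2 = HG/BCEDF/- → run H
t=20: L0/L1/L2 = HG/BCEDF/- → run H
t=21: L0/L1/L2 = G/BCEDFH/- → run G
t=22: L0/L1/L2 = G/BCEDFH/- → run G
t=23: L0/L1/L2 = G/BCEDFH/- → run G
t=24: L0/L1/L2 = -/BCEDFHG/- → run B
t=25: L0/L1/L2 = -/BCEDFHG/- → run B
t=26: L0/L1/L2 = -/BCEDFHG/- → run B
t=27: L0/L1/L2 = -/BCEDFHG/- → run B
t=28: L0/L1/L2 = -/CEDFHG/- → run C
t=29: L0/L1/L2 = -/CEDFHG/- → run C
t=30: L0/L1/L2 = -/CEDFHG/- → run C
t=31: L0/L1/L2 = -/EDFHG/- → run E
t=32: L0/L1/L2 = -/EDFHG/- → run E
t=33: L0/L1/L2 = -/EDFHG/- → run E
t=34: L0/L1/L2 = -/EDFHG/- → run E
t=35: L0/L1/L2 = -/EDFHG/- → run E
t=36: L0/L1/L2 = -/DFHG/- → run D
t=37: L0/L1/L2 = -/DFHG/- → run D
t=38: L0/L1/L2 = -/DFHG/- → run D
t=39: L0/L1/L2 = -/FHG/- → run F
t=40: L0/L1/L2 = -/FHG/- → run F
t=41: L0/L1/L2 = -/FHG/- → run F
t=42: L0/L1/L2 = -/HG/- → run H
t=43: L0/L1/L2 = -/G/- → run G
t=44: L0/L1/L2 = -/G/- → run G
t=45: L0/L1/L2 = -/G/- → run G
t=46: (idle)
t=47: (idle)
t=48: (idle)
t=49: (idle)

context switches = 15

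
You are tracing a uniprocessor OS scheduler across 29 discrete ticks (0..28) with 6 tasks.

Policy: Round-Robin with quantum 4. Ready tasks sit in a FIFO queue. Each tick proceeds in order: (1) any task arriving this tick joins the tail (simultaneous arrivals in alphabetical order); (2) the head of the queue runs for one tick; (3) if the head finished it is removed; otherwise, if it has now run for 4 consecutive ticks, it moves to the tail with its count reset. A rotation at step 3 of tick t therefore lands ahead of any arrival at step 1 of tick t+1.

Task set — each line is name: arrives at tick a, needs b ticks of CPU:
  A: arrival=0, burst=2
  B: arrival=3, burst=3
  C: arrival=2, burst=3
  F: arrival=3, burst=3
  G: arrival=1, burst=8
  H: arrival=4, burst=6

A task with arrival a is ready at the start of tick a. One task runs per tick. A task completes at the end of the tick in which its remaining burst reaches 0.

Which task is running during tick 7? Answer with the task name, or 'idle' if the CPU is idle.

running at tick 7 = C

t=0: queue=[A] q_used=0 → run A
t=1: queue=[A,G] q_used=1 → run A
t=2: queue=[G,C] q_used=0 → run G
t=3: queue=[G,C,B,F] q_used=1 → run G
t=4: queue=[G,C,B,F,H] q_used=2 → run G
t=5: queue=[G,C,B,F,H] q_used=3 → run G
t=6: queue=[C,B,F,H,G] q_used=0 → run C
t=7: queue=[C,B,F,H,G] q_used=1 → run C
t=8: queue=[C,B,F,H,G] q_used=2 → run C
t=9: queue=[B,F,H,G] q_used=0 → run B
t=10: queue=[B,F,H,G] q_used=1 → run B
t=11: queue=[B,F,H,G] q_used=2 → run B
t=12: queue=[F,H,G] q_used=0 → run F
t=13: queue=[F,H,G] q_used=1 → run F
t=14: queue=[F,H,G] q_used=2 → run F
t=15: queue=[H,G] q_used=0 → run H
t=16: queue=[H,G] q_used=1 → run H
t=17: queue=[H,G] q_used=2 → run H
t=18: queue=[H,G] q_used=3 → run H
t=19: queue=[G,H] q_used=0 → run G
t=20: queue=[G,H] q_used=1 → run G
t=21: queue=[G,H] q_used=2 → run G
t=22: queue=[G,H] q_used=3 → run G
t=23: queue=[H] q_used=0 → run H
t=24: queue=[H] q_used=1 → run H
t=25: (idle)
t=26: (idle)
t=27: (idle)
t=28: (idle)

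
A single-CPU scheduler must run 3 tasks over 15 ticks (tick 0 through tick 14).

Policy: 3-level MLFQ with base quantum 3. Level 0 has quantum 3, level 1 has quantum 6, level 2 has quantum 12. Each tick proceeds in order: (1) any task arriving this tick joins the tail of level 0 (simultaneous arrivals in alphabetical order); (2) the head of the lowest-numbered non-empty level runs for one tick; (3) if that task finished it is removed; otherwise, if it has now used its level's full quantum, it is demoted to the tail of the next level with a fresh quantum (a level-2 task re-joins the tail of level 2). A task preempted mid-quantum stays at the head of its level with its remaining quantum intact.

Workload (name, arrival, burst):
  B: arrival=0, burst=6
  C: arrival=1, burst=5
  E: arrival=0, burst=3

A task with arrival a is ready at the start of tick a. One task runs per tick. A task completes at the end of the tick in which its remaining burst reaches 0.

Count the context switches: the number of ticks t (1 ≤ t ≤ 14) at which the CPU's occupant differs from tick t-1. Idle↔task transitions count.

context switches = 5

t=0: L0/L1/L2 = BE/-/- → run B
t=1: L0/L1/L2 = BEC/-/- → run B
t=2: L0/L1/L2 = BEC/-/- → run B
t=3: L0/L1/L2 = EC/B/- → run E
t=4: L0/L1/L2 = EC/B/- → run E
t=5: L0/L1/L2 = EC/B/- → run E
t=6: L0/L1/L2 = C/B/- → run C
t=7: L0/L1/L2 = C/B/- → run C
t=8: L0/L1/L2 = C/B/- → run C
t=9: L0/L1/L2 = -/BC/- → run B
t=10: L0/L1/L2 = -/BC/- → run B
t=11: L0/L1/L2 = -/BC/- → run B
t=12: L0/L1/L2 = -/C/- → run C
t=13: L0/L1/L2 = -/C/- → run C
t=14: (idle)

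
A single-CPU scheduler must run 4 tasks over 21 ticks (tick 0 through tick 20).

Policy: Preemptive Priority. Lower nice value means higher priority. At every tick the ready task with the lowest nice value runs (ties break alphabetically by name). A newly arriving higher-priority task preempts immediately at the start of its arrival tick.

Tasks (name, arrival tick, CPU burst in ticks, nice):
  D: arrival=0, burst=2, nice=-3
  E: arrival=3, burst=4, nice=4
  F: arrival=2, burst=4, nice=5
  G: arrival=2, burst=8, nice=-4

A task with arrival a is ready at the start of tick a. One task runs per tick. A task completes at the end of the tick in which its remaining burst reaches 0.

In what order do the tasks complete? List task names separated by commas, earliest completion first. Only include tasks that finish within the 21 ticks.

t=0: ready={D} → run D
t=1: ready={D} → run D
t=2: ready={F,G} → run G
t=3: ready={E,F,G} → run G
t=4: ready={E,F,G} → run G
t=5: ready={E,F,G} → run G
t=6: ready={E,F,G} → run G
t=7: ready={E,F,G} → run G
t=8: ready={E,F,G} → run G
t=9: ready={E,F,G} → run G
t=10: ready={E,F} → run E
t=11: ready={E,F} → run E
t=12: ready={E,F} → run E
t=13: ready={E,F} → run E
t=14: ready={F} → run F
t=15: ready={F} → run F
t=16: ready={F} → run F
t=17: ready={F} → run F
t=18: (idle)
t=19: (idle)
t=20: (idle)

completion order = D, G, E, F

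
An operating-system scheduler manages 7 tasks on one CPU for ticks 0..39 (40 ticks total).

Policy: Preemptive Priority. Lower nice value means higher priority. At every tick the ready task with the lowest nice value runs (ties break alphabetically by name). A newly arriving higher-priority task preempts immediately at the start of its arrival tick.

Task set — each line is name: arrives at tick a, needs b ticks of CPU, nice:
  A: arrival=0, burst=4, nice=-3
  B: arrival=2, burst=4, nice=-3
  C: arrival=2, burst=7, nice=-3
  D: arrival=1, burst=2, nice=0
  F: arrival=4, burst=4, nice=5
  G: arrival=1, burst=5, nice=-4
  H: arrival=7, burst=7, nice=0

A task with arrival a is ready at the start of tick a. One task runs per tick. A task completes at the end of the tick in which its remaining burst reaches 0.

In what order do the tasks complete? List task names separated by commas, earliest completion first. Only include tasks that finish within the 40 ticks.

t=0: ready={A} → run A
t=1: ready={A,D,G} → run G
t=2: ready={A,B,C,D,G} → run G
t=3: ready={A,B,C,D,G} → run G
t=4: ready={A,B,C,D,F,G} → run G
t=5: ready={A,B,C,D,F,G} → run G
t=6: ready={A,B,C,D,F} → run A
t=7: ready={A,B,C,D,F,H} → run A
t=8: ready={A,B,C,D,F,H} → run A
t=9: ready={B,C,D,F,H} → run B
t=10: ready={B,C,D,F,H} → run B
t=11: ready={B,C,D,F,H} → run B
t=12: ready={B,C,D,F,H} → run B
t=13: ready={C,D,F,H} → run C
t=14: ready={C,D,F,H} → run C
t=15: ready={C,D,F,H} → run C
t=16: ready={C,D,F,H} → run C
t=17: ready={C,D,F,H} → run C
t=18: ready={C,D,F,H} → run C
t=19: ready={C,D,F,H} → run C
t=20: ready={D,F,H} → run D
t=21: ready={D,F,H} → run D
t=22: ready={F,H} → run H
t=23: ready={F,H} → run H
t=24: ready={F,H} → run H
t=25: ready={F,H} → run H
t=26: ready={F,H} → run H
t=27: ready={F,H} → run H
t=28: ready={F,H} → run H
t=29: ready={F} → run F
t=30: ready={F} → run F
t=31: ready={F} → run F
t=32: ready={F} → run F
t=33: (idle)
t=34: (idle)
t=35: (idle)
t=36: (idle)
t=37: (idle)
t=38: (idle)
t=39: (idle)

completion order = G, A, B, C, D, H, F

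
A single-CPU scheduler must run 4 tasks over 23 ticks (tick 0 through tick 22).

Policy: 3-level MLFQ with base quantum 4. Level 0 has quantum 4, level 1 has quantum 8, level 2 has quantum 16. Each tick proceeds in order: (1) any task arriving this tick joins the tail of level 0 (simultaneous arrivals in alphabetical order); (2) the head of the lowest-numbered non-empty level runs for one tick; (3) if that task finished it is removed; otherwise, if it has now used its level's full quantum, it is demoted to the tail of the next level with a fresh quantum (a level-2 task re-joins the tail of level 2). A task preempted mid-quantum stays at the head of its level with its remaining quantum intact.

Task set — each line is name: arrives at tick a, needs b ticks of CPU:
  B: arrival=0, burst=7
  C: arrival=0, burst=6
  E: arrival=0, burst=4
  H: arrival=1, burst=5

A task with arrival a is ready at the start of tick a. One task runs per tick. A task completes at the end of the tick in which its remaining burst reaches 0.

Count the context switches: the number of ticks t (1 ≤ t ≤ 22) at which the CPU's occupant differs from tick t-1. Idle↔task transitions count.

t=0: L0/L1/L2 = BCE/-/- → run B
t=1: L0/L1/L2 = BCEH/-/- → run B
t=2: L0/L1/L2 = BCEH/-/- → run B
t=3: L0/L1/L2 = BCEH/-/- → run B
t=4: L0/L1/L2 = CEH/B/- → run C
t=5: L0/L1/L2 = CEH/B/- → run C
t=6: L0/L1/L2 = CEH/B/- → run C
t=7: L0/L1/L2 = CEH/B/- → run C
t=8: L0/L1/L2 = EH/BC/- → run E
t=9: L0/L1/L2 = EH/BC/- → run E
t=10: L0/L1/L2 = EH/BC/- → run E
t=11: L0/L1/L2 = EH/BC/- → run E
t=12: L0/L1/L2 = H/BC/- → run H
t=13: L0/L1/L2 = H/BC/- → run H
t=14: L0/L1/L2 = H/BC/- → run H
t=15: L0/L1/L2 = H/BC/- → run H
t=16: L0/L1/L2 = -/BCH/- → run B
t=17: L0/L1/L2 = -/BCH/- → run B
t=18: L0/L1/L2 = -/BCH/- → run B
t=19: L0/L1/L2 = -/CH/- → run C
t=20: L0/L1/L2 = -/CH/- → run C
t=21: L0/L1/L2 = -/H/- → run H
t=22: (idle)

context switches = 7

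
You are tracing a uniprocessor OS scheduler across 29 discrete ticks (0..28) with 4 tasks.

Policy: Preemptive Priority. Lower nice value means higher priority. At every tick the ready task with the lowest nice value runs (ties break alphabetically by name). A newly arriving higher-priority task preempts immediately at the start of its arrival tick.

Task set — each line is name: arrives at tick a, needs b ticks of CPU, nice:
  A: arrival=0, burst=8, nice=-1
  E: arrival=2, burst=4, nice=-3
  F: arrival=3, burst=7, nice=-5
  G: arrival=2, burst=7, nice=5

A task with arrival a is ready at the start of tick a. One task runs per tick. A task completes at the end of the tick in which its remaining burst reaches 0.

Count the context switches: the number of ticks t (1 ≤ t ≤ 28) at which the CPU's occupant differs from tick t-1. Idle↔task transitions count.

t=0: ready={A} → run A
t=1: ready={A} → run A
t=2: ready={A,E,G} → run E
t=3: ready={A,E,F,G} → run F
t=4: ready={A,E,F,G} → run F
t=5: ready={A,E,F,G} → run F
t=6: ready={A,E,F,G} → run F
t=7: ready={A,E,F,G} → run F
t=8: ready={A,E,F,G} → run F
t=9: ready={A,E,F,G} → run F
t=10: ready={A,E,G} → run E
t=11: ready={A,E,G} → run E
t=12: ready={A,E,G} → run E
t=13: ready={A,G} → run A
t=14: ready={A,G} → run A
t=15: ready={A,G} → run A
t=16: ready={A,G} → run A
t=17: ready={A,G} → run A
t=18: ready={A,G} → run A
t=19: ready={G} → run G
t=20: ready={G} → run G
t=21: ready={G} → run G
t=22: ready={G} → run G
t=23: ready={G} → run G
t=24: ready={G} → run G
t=25: ready={G} → run G
t=26: (idle)
t=27: (idle)
t=28: (idle)

context switches = 6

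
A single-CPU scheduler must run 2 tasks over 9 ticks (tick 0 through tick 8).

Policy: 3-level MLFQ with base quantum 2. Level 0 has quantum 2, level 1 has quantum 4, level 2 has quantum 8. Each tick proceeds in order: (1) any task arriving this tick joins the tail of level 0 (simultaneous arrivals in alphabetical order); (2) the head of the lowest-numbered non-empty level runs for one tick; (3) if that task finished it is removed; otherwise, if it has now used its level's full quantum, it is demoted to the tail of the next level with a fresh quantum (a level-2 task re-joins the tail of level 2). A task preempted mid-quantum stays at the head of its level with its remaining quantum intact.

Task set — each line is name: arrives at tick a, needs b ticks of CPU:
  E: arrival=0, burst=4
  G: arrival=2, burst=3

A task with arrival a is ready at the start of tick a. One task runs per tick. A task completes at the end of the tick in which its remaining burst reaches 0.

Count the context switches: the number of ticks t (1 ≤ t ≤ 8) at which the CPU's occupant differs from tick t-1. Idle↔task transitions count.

context switches = 4

t=0: L0/L1/L2 = E/-/- → run E
t=1: L0/L1/L2 = E/-/- → run E
t=2: L0/L1/L2 = G/E/- → run G
t=3: L0/L1/L2 = G/E/- → run G
t=4: L0/L1/L2 = -/EG/- → run E
t=5: L0/L1/L2 = -/EG/- → run E
t=6: L0/L1/L2 = -/G/- → run G
t=7: (idle)
t=8: (idle)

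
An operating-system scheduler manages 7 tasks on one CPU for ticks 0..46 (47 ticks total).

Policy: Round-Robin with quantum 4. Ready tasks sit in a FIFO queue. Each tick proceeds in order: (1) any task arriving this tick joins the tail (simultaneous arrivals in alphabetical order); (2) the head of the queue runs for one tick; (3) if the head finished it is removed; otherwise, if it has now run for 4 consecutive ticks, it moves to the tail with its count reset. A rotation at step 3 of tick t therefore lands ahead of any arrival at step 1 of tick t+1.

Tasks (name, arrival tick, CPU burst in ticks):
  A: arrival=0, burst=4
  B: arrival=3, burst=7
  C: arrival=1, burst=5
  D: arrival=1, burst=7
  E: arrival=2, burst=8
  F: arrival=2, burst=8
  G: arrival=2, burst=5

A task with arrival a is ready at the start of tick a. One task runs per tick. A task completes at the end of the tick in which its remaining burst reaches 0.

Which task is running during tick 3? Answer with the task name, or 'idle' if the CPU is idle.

running at tick 3 = A

t=0: queue=[A] q_used=0 → run A
t=1: queue=[A,C,D] q_used=1 → run A
t=2: queue=[A,C,D,E,F,G] q_used=2 → run A
t=3: queue=[A,C,D,E,F,G,B] q_used=3 → run A
t=4: queue=[C,D,E,F,G,B] q_used=0 → run C
t=5: queue=[C,D,E,F,G,B] q_used=1 → run C
t=6: queue=[C,D,E,F,G,B] q_used=2 → run C
t=7: queue=[C,D,E,F,G,B] q_used=3 → run C
t=8: queue=[D,E,F,G,B,C] q_used=0 → run D
t=9: queue=[D,E,F,G,B,C] q_used=1 → run D
t=10: queue=[D,E,F,G,B,C] q_used=2 → run D
t=11: queue=[D,E,F,G,B,C] q_used=3 → run D
t=12: queue=[E,F,G,B,C,D] q_used=0 → run E
t=13: queue=[E,F,G,B,C,D] q_used=1 → run E
t=14: queue=[E,F,G,B,C,D] q_used=2 → run E
t=15: queue=[E,F,G,B,C,D] q_used=3 → run E
t=16: queue=[F,G,B,C,D,E] q_used=0 → run F
t=17: queue=[F,G,B,C,D,E] q_used=1 → run F
t=18: queue=[F,G,B,C,D,E] q_used=2 → run F
t=19: queue=[F,G,B,C,D,E] q_used=3 → run F
t=20: queue=[G,B,C,D,E,F] q_used=0 → run G
t=21: queue=[G,B,C,D,E,F] q_used=1 → run G
t=22: queue=[G,B,C,D,E,F] q_used=2 → run G
t=23: queue=[G,B,C,D,E,F] q_used=3 → run G
t=24: queue=[B,C,D,E,F,G] q_used=0 → run B
t=25: queue=[B,C,D,E,F,G] q_used=1 → run B
t=26: queue=[B,C,D,E,F,G] q_used=2 → run B
t=27: queue=[B,C,D,E,F,G] q_used=3 → run B
t=28: queue=[C,D,E,F,G,B] q_used=0 → run C
t=29: queue=[D,E,F,G,B] q_used=0 → run D
t=30: queue=[D,E,F,G,B] q_used=1 → run D
t=31: queue=[D,E,F,G,B] q_used=2 → run D
t=32: queue=[E,F,G,B] q_used=0 → run E
t=33: queue=[E,F,G,B] q_used=1 → run E
t=34: queue=[E,F,G,B] q_used=2 → run E
t=35: queue=[E,F,G,B] q_used=3 → run E
t=36: queue=[F,G,B] q_used=0 → run F
t=37: queue=[F,G,B] q_used=1 → run F
t=38: queue=[F,G,B] q_used=2 → run F
t=39: queue=[F,G,B] q_used=3 → run F
t=40: queue=[G,B] q_used=0 → run G
t=41: queue=[B] q_used=0 → run B
t=42: queue=[B] q_used=1 → run B
t=43: queue=[B] q_used=2 → run B
t=44: (idle)
t=45: (idle)
t=46: (idle)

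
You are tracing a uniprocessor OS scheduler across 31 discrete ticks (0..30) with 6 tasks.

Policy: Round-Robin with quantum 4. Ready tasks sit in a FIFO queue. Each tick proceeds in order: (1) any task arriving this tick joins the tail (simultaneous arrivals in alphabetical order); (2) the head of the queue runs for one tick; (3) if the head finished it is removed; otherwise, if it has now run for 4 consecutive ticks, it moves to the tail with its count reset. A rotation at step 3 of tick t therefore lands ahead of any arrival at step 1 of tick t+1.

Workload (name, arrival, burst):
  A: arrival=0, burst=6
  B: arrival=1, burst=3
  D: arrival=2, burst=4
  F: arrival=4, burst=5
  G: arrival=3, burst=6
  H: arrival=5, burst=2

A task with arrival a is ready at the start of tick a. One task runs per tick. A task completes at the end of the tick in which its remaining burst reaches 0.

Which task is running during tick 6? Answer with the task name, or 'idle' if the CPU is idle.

t=0: queue=[A] q_used=0 → run A
t=1: queue=[A,B] q_used=1 → run A
t=2: queue=[A,B,D] q_used=2 → run A
t=3: queue=[A,B,D,G] q_used=3 → run A
t=4: queue=[B,D,G,A,F] q_used=0 → run B
t=5: queue=[B,D,G,A,F,H] q_used=1 → run B
t=6: queue=[B,D,G,A,F,H] q_used=2 → run B
t=7: queue=[D,G,A,F,H] q_used=0 → run D
t=8: queue=[D,G,A,F,H] q_used=1 → run D
t=9: queue=[D,G,A,F,H] q_used=2 → run D
t=10: queue=[D,G,A,F,H] q_used=3 → run D
t=11: queue=[G,A,F,H] q_used=0 → run G
t=12: queue=[G,A,F,H] q_used=1 → run G
t=13: queue=[G,A,F,H] q_used=2 → run G
t=14: queue=[G,A,F,H] q_used=3 → run G
t=15: queue=[A,F,H,G] q_used=0 → run A
t=16: queue=[A,F,H,G] q_used=1 → run A
t=17: queue=[F,H,G] q_used=0 → run F
t=18: queue=[F,H,G] q_used=1 → run F
t=19: queue=[F,H,G] q_used=2 → run F
t=20: queue=[F,H,G] q_used=3 → run F
t=21: queue=[H,G,F] q_used=0 → run H
t=22: queue=[H,G,F] q_used=1 → run H
t=23: queue=[G,F] q_used=0 → run G
t=24: queue=[G,F] q_used=1 → run G
t=25: queue=[F] q_used=0 → run F
t=26: (idle)
t=27: (idle)
t=28: (idle)
t=29: (idle)
t=30: (idle)

running at tick 6 = B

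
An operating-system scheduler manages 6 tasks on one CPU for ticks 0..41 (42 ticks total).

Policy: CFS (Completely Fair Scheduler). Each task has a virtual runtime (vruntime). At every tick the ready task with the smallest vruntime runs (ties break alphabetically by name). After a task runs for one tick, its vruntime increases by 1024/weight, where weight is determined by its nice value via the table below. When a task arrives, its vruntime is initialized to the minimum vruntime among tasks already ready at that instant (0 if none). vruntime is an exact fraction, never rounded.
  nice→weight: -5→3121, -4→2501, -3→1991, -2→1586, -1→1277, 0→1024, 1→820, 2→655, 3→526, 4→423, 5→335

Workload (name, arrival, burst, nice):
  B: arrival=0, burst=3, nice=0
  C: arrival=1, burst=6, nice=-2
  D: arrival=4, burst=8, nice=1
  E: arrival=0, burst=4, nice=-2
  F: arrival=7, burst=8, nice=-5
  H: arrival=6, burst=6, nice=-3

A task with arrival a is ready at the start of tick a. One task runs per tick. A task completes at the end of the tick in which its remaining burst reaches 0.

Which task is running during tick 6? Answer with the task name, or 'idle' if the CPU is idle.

running at tick 6 = B

t=0: vr[B=0 E=0] → run B
t=1: vr[B=1 C=0 E=0] → run C
t=2: vr[B=1 C=512/793 E=0] → run E
t=3: vr[B=1 C=512/793 E=512/793] → run C
t=4: vr[B=1 C=1024/793 D=512/793 E=512/793] → run D
t=5: vr[B=1 C=1024/793 D=307968/162565 E=512/793] → run E
t=6: vr[B=1 C=1024/793 D=307968/162565 E=1024/793 H=1] → run B
t=7: vr[B=2 C=1024/793 D=307968/162565 E=1024/793 F=1 H=1] → run F
t=8: vr[B=2 C=1024/793 D=307968/162565 E=1024/793 F=4145/3121 H=1] → run H
t=9: vr[B=2 C=1024/793 D=307968/162565 E=1024/793 F=4145/3121 H=3015/1991] → run C
t=10: vr[B=2 C=1536/793 D=307968/162565 E=1024/793 F=4145/3121 H=3015/1991] → run E
t=11: vr[B=2 C=1536/793 D=307968/162565 E=1536/793 F=4145/3121 H=3015/1991] → run F
t=12: vr[B=2 C=1536/793 D=307968/162565 E=1536/793 F=5169/3121 H=3015/1991] → run H
t=13: vr[B=2 C=1536/793 D=307968/162565 E=1536/793 F=5169/3121 H=4039/1991] → run F
t=14: vr[B=2 C=1536/793 D=307968/162565 E=1536/793 F=6193/3121 H=4039/1991] → run D
t=15: vr[B=2 C=1536/793 D=510976/162565 E=1536/793 F=6193/3121 H=4039/1991] → run C
t=16: vr[B=2 C=2048/793 D=510976/162565 E=1536/793 F=6193/3121 H=4039/1991] → run E
t=17: vr[B=2 C=2048/793 D=510976/162565 F=6193/3121 H=4039/1991] → run F
t=18: vr[B=2 C=2048/793 D=510976/162565 F=7217/3121 H=4039/1991] → run B
t=19: vr[C=2048/793 D=510976/162565 F=7217/3121 H=4039/1991] → run H
t=20: vr[C=2048/793 D=510976/162565 F=7217/3121 H=5063/1991] → run F
t=21: vr[C=2048/793 D=510976/162565 F=8241/3121 H=5063/1991] → run H
t=22: vr[C=2048/793 D=510976/162565 F=8241/3121 H=6087/1991] → run C
t=23: vr[C=2560/793 D=510976/162565 F=8241/3121 H=6087/1991] → run F
t=24: vr[C=2560/793 D=510976/162565 F=9265/3121 H=6087/1991] → run F
t=25: vr[C=2560/793 D=510976/162565 F=10289/3121 H=6087/1991] → run H
t=26: vr[C=2560/793 D=510976/162565 F=10289/3121 H=7111/1991] → run D
t=27: vr[C=2560/793 D=713984/162565 F=10289/3121 H=7111/1991] → run C
t=28: vr[D=713984/162565 F=10289/3121 H=7111/1991] → run F
t=29: vr[D=713984/162565 H=7111/1991] → run H
t=30: vr[D=713984/162565] → run D
t=31: vr[D=916992/162565] → run D
t=32: vr[D=224000/32513] → run D
t=33: vr[D=1323008/162565] → run D
t=34: vr[D=1526016/162565] → run D
t=35: (idle)
t=36: (idle)
t=37: (idle)
t=38: (idle)
t=39: (idle)
t=40: (idle)
t=41: (idle)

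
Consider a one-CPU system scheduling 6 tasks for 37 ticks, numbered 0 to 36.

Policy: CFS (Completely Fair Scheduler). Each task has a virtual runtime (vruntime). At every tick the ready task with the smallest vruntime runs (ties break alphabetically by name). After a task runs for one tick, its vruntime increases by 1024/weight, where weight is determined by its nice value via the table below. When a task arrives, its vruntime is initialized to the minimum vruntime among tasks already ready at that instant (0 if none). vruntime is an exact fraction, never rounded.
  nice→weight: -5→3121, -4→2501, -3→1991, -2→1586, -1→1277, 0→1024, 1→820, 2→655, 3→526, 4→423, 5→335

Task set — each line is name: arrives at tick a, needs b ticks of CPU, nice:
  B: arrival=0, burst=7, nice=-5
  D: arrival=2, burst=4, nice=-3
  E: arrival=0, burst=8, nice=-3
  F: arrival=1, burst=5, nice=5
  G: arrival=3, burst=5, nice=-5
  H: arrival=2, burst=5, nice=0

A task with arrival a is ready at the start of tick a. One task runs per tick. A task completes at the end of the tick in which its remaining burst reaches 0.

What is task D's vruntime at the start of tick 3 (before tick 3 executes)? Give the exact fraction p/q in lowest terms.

t=0: vr[B=0 E=0] → run B
t=1: vr[B=1024/3121 E=0 F=0] → run E
t=2: vr[B=1024/3121 D=0 E=1024/1991 F=0 H=0] → run D
t=3: vr[B=1024/3121 D=1024/1991 E=1024/1991 F=0 G=0 H=0] → run F
t=4: vr[B=1024/3121 D=1024/1991 E=1024/1991 F=1024/335 G=0 H=0] → run G
t=5: vr[B=1024/3121 D=1024/1991 E=1024/1991 F=1024/335 G=1024/3121 H=0] → run H
t=6: vr[B=1024/3121 D=1024/1991 E=1024/1991 F=1024/335 G=1024/3121 H=1] → run B
t=7: vr[B=2048/3121 D=1024/1991 E=1024/1991 F=1024/335 G=1024/3121 H=1] → run G
t=8: vr[B=2048/3121 D=1024/1991 E=1024/1991 F=1024/335 G=2048/3121 H=1] → run D
t=9: vr[B=2048/3121 D=2048/1991 E=1024/1991 F=1024/335 G=2048/3121 H=1] → run E
t=10: vr[B=2048/3121 D=2048/1991 E=2048/1991 F=1024/335 G=2048/3121 H=1] → run B
t=11: vr[B=3072/3121 D=2048/1991 E=2048/1991 F=1024/335 G=2048/3121 H=1] → run G
t=12: vr[B=3072/3121 D=2048/1991 E=2048/1991 F=1024/335 G=3072/3121 H=1] → run B
t=13: vr[B=4096/3121 D=2048/1991 E=2048/1991 F=1024/335 G=3072/3121 H=1] → run G
t=14: vr[B=4096/3121 D=2048/1991 E=2048/1991 F=1024/335 G=4096/3121 H=1] → run H
t=15: vr[B=4096/3121 D=2048/1991 E=2048/1991 F=1024/335 G=4096/3121 H=2] → run D
t=16: vr[B=4096/3121 D=3072/1991 E=2048/1991 F=1024/335 G=4096/3121 H=2] → run E
t=17: vr[B=4096/3121 D=3072/1991 E=3072/1991 F=1024/335 G=4096/3121 H=2] → run B
t=18: vr[B=5120/3121 D=3072/1991 E=3072/1991 F=1024/335 G=4096/3121 H=2] → run G
t=19: vr[B=5120/3121 D=3072/1991 E=3072/1991 F=1024/335 H=2] → run D
t=20: vr[B=5120/3121 E=3072/1991 F=1024/335 H=2] → run E
t=21: vr[B=5120/3121 E=4096/1991 F=1024/335 H=2] → run B
t=22: vr[B=6144/3121 E=4096/1991 F=1024/335 H=2] → run B
t=23: vr[E=4096/1991 F=1024/335 H=2] → run H
t=24: vr[E=4096/1991 F=1024/335 H=3] → run E
t=25: vr[E=5120/1991 F=1024/335 H=3] → run E
t=26: vr[E=6144/1991 F=1024/335 H=3] → run H
t=27: vr[E=6144/1991 F=1024/335 H=4] → run F
t=28: vr[E=6144/1991 F=2048/335 H=4] → run E
t=29: vr[E=7168/1991 F=2048/335 H=4] → run E
t=30: vr[F=2048/335 H=4] → run H
t=31: vr[F=2048/335] → run F
t=32: vr[F=3072/335] → run F
t=33: vr[F=4096/335] → run F
t=34: (idle)
t=35: (idle)
t=36: (idle)

vruntime(D, start of tick 3) = 1024/1991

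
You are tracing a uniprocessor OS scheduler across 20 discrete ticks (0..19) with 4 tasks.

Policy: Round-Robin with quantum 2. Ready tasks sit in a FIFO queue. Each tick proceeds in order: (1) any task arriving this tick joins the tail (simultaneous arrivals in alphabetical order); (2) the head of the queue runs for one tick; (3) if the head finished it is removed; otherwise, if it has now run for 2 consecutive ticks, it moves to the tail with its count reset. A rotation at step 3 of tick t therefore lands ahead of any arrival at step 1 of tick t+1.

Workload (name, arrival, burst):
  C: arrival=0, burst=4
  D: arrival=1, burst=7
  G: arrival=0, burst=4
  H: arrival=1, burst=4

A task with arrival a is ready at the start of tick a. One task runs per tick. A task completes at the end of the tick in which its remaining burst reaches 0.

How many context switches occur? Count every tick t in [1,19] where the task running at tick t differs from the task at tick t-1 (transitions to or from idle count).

t=0: queue=[C,G] q_used=0 → run C
t=1: queue=[C,G,D,H] q_used=1 → run C
t=2: queue=[G,D,H,C] q_used=0 → run G
t=3: queue=[G,D,H,C] q_used=1 → run G
t=4: queue=[D,H,C,G] q_used=0 → run D
t=5: queue=[D,H,C,G] q_used=1 → run D
t=6: queue=[H,C,G,D] q_used=0 → run H
t=7: queue=[H,C,G,D] q_used=1 → run H
t=8: queue=[C,G,D,H] q_used=0 → run C
t=9: queue=[C,G,D,H] q_used=1 → run C
t=10: queue=[G,D,H] q_used=0 → run G
t=11: queue=[G,D,H] q_used=1 → run G
t=12: queue=[D,H] q_used=0 → run D
t=13: queue=[D,H] q_used=1 → run D
t=14: queue=[H,D] q_used=0 → run H
t=15: queue=[H,D] q_used=1 → run H
t=16: queue=[D] q_used=0 → run D
t=17: queue=[D] q_used=1 → run D
t=18: queue=[D] q_used=0 → run D
t=19: (idle)

context switches = 9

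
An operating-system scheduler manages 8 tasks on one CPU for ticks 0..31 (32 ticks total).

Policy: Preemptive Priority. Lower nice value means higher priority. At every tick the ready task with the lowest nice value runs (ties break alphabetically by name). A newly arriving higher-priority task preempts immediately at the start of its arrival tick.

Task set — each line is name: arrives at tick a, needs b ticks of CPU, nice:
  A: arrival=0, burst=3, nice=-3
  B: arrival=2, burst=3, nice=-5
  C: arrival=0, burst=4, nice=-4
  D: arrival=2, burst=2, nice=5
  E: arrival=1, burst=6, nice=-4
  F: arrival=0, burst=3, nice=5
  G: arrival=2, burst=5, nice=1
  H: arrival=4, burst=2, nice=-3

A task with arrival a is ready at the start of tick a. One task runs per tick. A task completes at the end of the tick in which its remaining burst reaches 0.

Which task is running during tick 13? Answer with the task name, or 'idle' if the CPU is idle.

running at tick 13 = A

t=0: ready={A,C,F} → run C
t=1: ready={A,C,E,F} → run C
t=2: ready={A,B,C,D,E,F,G} → run B
t=3: ready={A,B,C,D,E,F,G} → run B
t=4: ready={A,B,C,D,E,F,G,H} → run B
t=5: ready={A,C,D,E,F,G,H} → run C
t=6: ready={A,C,D,E,F,G,H} → run C
t=7: ready={A,D,E,F,G,H} → run E
t=8: ready={A,D,E,F,G,H} → run E
t=9: ready={A,D,E,F,G,H} → run E
t=10: ready={A,D,E,F,G,H} → run E
t=11: ready={A,D,E,F,G,H} → run E
t=12: ready={A,D,E,F,G,H} → run E
t=13: ready={A,D,F,G,H} → run A
t=14: ready={A,D,F,G,H} → run A
t=15: ready={A,D,F,G,H} → run A
t=16: ready={D,F,G,H} → run H
t=17: ready={D,F,G,H} → run H
t=18: ready={D,F,G} → run G
t=19: ready={D,F,G} → run G
t=20: ready={D,F,G} → run G
t=21: ready={D,F,G} → run G
t=22: ready={D,F,G} → run G
t=23: ready={D,F} → run D
t=24: ready={D,F} → run D
t=25: ready={F} → run F
t=26: ready={F} → run F
t=27: ready={F} → run F
t=28: (idle)
t=29: (idle)
t=30: (idle)
t=31: (idle)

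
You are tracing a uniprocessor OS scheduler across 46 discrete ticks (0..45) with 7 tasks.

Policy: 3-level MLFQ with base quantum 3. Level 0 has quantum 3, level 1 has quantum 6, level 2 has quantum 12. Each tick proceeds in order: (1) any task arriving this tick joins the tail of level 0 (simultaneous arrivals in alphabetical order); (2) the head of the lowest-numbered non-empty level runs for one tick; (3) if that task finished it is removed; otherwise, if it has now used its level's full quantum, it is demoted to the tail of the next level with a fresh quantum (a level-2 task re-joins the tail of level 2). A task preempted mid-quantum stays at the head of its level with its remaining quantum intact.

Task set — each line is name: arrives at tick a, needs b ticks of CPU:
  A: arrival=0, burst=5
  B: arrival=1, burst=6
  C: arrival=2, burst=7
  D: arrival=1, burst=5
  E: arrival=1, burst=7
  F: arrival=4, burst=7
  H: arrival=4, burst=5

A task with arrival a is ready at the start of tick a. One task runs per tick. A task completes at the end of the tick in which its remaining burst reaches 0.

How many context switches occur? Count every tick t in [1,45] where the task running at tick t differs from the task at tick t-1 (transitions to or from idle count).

context switches = 14

t=0: L0/L1/L2 = A/-/- → run A
t=1: L0/L1/L2 = ABDE/-/- → run A
t=2: L0/L1/L2 = ABDEC/-/- → run A
t=3: L0/L1/L2 = BDEC/A/- → run B
t=4: L0/L1/L2 = BDECFH/A/- → run B
t=5: L0/L1/L2 = BDECFH/A/- → run B
t=6: L0/L1/L2 = DECFH/AB/- → run D
t=7: L0/L1/L2 = DECFH/AB/- → run D
t=8: L0/L1/L2 = DECFH/AB/- → run D
t=9: L0/L1/L2 = ECFH/ABD/- → run E
t=10: L0/L1/L2 = ECFH/ABD/- → run E
t=11: L0/L1/L2 = ECFH/ABD/- → run E
t=12: L0/L1/L2 = CFH/ABDE/- → run C
t=13: L0/L1/L2 = CFH/ABDE/- → run C
t=14: L0/L1/L2 = CFH/ABDE/- → run C
t=15: L0/L1/L2 = FH/ABDEC/- → run F
t=16: L0/L1/L2 = FH/ABDEC/- → run F
t=17: L0/L1/L2 = FH/ABDEC/- → run F
t=18: L0/L1/L2 = H/ABDECF/- → run H
t=19: L0/L1/L2 = H/ABDECF/- → run H
t=20: L0/L1/L2 = H/ABDECF/- → run H
t=21: L0/L1/L2 = -/ABDECFH/- → run A
t=22: L0/L1/L2 = -/ABDECFH/- → run A
t=23: L0/L1/L2 = -/BDECFH/- → run B
t=24: L0/L1/L2 = -/BDECFH/- → run B
t=25: L0/L1/L2 = -/BDECFH/- → run B
t=26: L0/L1/L2 = -/DECFH/- → run D
t=27: L0/L1/L2 = -/DECFH/- → run D
t=28: L0/L1/L2 = -/ECFH/- → run E
t=29: L0/L1/L2 = -/ECFH/- → run E
t=30: L0/L1/L2 = -/ECFH/- → run E
t=31: L0/L1/L2 = -/ECFH/- → run E
t=32: L0/L1/L2 = -/CFH/- → run C
t=33: L0/L1/L2 = -/CFH/- → run C
t=34: L0/L1/L2 = -/CFH/- → run C
t=35: L0/L1/L2 = -/CFH/- → run C
t=36: L0/L1/L2 = -/FH/- → run F
t=37: L0/L1/L2 = -/FH/- → run F
t=38: L0/L1/L2 = -/FH/- → run F
t=39: L0/L1/L2 = -/FH/- → run F
t=40: L0/L1/L2 = -/H/- → run H
t=41: L0/L1/L2 = -/H/- → run H
t=42: (idle)
t=43: (idle)
t=44: (idle)
t=45: (idle)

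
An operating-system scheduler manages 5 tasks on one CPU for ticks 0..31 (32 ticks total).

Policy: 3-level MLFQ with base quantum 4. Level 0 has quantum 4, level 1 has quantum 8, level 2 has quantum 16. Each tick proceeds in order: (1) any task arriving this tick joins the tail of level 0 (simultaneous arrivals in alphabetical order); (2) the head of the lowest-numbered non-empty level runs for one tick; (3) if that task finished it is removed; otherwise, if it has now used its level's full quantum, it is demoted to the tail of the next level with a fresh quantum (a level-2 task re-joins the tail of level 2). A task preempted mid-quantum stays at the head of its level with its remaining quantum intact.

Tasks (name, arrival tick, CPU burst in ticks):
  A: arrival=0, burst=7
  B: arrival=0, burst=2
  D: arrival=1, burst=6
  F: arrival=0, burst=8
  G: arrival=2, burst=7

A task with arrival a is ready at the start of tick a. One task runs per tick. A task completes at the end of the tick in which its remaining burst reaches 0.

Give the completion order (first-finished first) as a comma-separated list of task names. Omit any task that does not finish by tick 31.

t=0: L0/L1/L2 = ABF/-/- → run A
t=1: L0/L1/L2 = ABFD/-/- → run A
t=2: L0/L1/L2 = ABFDG/-/- → run A
t=3: L0/L1/L2 = ABFDG/-/- → run A
t=4: L0/L1/L2 = BFDG/A/- → run B
t=5: L0/L1/L2 = BFDG/A/- → run B
t=6: L0/L1/L2 = FDG/A/- → run F
t=7: L0/L1/L2 = FDG/A/- → run F
t=8: L0/L1/L2 = FDG/A/- → run F
t=9: L0/L1/L2 = FDG/A/- → run F
t=10: L0/L1/L2 = DG/AF/- → run D
t=11: L0/L1/L2 = DG/AF/- → run D
t=12: L0/L1/L2 = DG/AF/- → run D
t=13: L0/L1/L2 = DG/AF/- → run D
t=14: L0/L1/L2 = G/AFD/- → run G
t=15: L0/L1/L2 = G/AFD/- → run G
t=16: L0/L1/L2 = G/AFD/- → run G
t=17: L0/L1/L2 = G/AFD/- → run G
t=18: L0/L1/L2 = -/AFDG/- → run A
t=19: L0/L1/L2 = -/AFDG/- → run A
t=20: L0/L1/L2 = -/AFDG/- → run A
t=21: L0/L1/L2 = -/FDG/- → run F
t=22: L0/L1/L2 = -/FDG/- → run F
t=23: L0/L1/L2 = -/FDG/- → run F
t=24: L0/L1/L2 = -/FDG/- → run F
t=25: L0/L1/L2 = -/DG/- → run D
t=26: L0/L1/L2 = -/DG/- → run D
t=27: L0/L1/L2 = -/G/- → run G
t=28: L0/L1/L2 = -/G/- → run G
t=29: L0/L1/L2 = -/G/- → run G
t=30: (idle)
t=31: (idle)

completion order = B, A, F, D, G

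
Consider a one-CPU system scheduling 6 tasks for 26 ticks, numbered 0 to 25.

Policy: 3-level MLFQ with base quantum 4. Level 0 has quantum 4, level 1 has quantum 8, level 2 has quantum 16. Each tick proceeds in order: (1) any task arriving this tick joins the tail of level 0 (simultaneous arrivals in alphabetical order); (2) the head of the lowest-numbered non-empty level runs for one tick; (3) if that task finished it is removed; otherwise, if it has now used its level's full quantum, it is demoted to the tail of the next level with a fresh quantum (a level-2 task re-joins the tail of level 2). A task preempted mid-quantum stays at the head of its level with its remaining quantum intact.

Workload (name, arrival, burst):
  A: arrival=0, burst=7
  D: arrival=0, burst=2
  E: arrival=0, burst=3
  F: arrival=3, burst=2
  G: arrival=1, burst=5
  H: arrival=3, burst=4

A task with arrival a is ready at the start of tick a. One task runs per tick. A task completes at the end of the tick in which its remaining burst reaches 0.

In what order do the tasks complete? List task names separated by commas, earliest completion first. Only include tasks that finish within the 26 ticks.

completion order = D, E, F, H, A, G

t=0: L0/L1/L2 = ADE/-/- → run A
t=1: L0/L1/L2 = ADEG/-/- → run A
t=2: L0/L1/L2 = ADEG/-/- → run A
t=3: L0/L1/L2 = ADEGFH/-/- → run A
t=4: L0/L1/L2 = DEGFH/A/- → run D
t=5: L0/L1/L2 = DEGFH/A/- → run D
t=6: L0/L1/L2 = EGFH/A/- → run E
t=7: L0/L1/L2 = EGFH/A/- → run E
t=8: L0/L1/L2 = EGFH/A/- → run E
t=9: L0/L1/L2 = GFH/A/- → run G
t=10: L0/L1/L2 = GFH/A/- → run G
t=11: L0/L1/L2 = GFH/A/- → run G
t=12: L0/L1/L2 = GFH/A/- → run G
t=13: L0/L1/L2 = FH/AG/- → run F
t=14: L0/L1/L2 = FH/AG/- → run F
t=15: L0/L1/L2 = H/AG/- → run H
t=16: L0/L1/L2 = H/AG/- → run H
t=17: L0/L1/L2 = H/AG/- → run H
t=18: L0/L1/L2 = H/AG/- → run H
t=19: L0/L1/L2 = -/AG/- → run A
t=20: L0/L1/L2 = -/AG/- → run A
t=21: L0/L1/L2 = -/AG/- → run A
t=22: L0/L1/L2 = -/G/- → run G
t=23: (idle)
t=24: (idle)
t=25: (idle)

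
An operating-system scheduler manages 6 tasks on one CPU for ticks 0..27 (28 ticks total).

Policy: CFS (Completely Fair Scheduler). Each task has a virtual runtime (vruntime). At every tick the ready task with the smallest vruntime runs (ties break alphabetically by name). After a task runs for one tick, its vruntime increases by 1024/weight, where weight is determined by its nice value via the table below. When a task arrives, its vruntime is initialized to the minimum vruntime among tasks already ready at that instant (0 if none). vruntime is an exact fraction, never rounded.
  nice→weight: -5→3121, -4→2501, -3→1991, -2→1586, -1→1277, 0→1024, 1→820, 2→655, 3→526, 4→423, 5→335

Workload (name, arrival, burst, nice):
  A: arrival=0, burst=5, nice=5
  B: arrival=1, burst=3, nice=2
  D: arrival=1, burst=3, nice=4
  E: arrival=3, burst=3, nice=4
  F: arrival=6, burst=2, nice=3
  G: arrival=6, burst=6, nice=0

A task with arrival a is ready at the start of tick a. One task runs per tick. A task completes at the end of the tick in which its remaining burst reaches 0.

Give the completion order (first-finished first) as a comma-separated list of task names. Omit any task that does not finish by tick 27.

t=0: vr[A=0] → run A
t=1: vr[A=1024/335 B=1024/335 D=1024/335] → run A
t=2: vr[A=2048/335 B=1024/335 D=1024/335] → run B
t=3: vr[A=2048/335 B=202752/43885 D=1024/335 E=1024/335] → run D
t=4: vr[A=2048/335 B=202752/43885 D=776192/141705 E=1024/335] → run E
t=5: vr[A=2048/335 B=202752/43885 D=776192/141705 E=776192/141705] → run B
t=6: vr[A=2048/335 B=54272/8777 D=776192/141705 E=776192/141705 F=776192/141705 G=776192/141705] → run D
t=7: vr[A=2048/335 B=54272/8777 D=1119232/141705 E=776192/141705 F=776192/141705 G=776192/141705] → run E
t=8: vr[A=2048/335 B=54272/8777 D=1119232/141705 E=1119232/141705 F=776192/141705 G=776192/141705] → run F
t=9: vr[A=2048/335 B=54272/8777 D=1119232/141705 E=1119232/141705 F=276691456/37268415 G=776192/141705] → run G
t=10: vr[A=2048/335 B=54272/8777 D=1119232/141705 E=1119232/141705 F=276691456/37268415 G=917897/141705] → run A
t=11: vr[A=3072/335 B=54272/8777 D=1119232/141705 E=1119232/141705 F=276691456/37268415 G=917897/141705] → run B
t=12: vr[A=3072/335 D=1119232/141705 E=1119232/141705 F=276691456/37268415 G=917897/141705] → run G
t=13: vr[A=3072/335 D=1119232/141705 E=1119232/141705 F=276691456/37268415 G=1059602/141705] → run F
t=14: vr[A=3072/335 D=1119232/141705 E=1119232/141705 G=1059602/141705] → run G
t=15: vr[A=3072/335 D=1119232/141705 E=1119232/141705 G=1201307/141705] → run D
t=16: vr[A=3072/335 E=1119232/141705 G=1201307/141705] → run E
t=17: vr[A=3072/335 G=1201307/141705] → run G
t=18: vr[A=3072/335 G=1343012/141705] → run A
t=19: vr[A=4096/335 G=1343012/141705] → run G
t=20: vr[A=4096/335 G=1484717/141705] → run G
t=21: vr[A=4096/335] → run A
t=22: (idle)
t=23: (idle)
t=24: (idle)
t=25: (idle)
t=26: (idle)
t=27: (idle)

completion order = B, F, D, E, G, A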